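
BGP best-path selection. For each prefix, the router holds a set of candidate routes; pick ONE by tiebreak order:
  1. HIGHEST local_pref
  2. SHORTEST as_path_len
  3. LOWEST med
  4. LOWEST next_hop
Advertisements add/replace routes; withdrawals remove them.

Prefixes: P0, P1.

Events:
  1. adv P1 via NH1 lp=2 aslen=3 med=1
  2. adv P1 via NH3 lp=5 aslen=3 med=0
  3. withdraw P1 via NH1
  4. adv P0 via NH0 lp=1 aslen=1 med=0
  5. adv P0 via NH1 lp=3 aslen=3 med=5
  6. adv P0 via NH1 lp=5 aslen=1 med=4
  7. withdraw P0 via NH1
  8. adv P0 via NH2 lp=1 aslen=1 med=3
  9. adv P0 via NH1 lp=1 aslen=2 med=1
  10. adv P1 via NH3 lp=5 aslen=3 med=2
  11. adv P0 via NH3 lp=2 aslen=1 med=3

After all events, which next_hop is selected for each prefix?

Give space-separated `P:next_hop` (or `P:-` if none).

Answer: P0:NH3 P1:NH3

Derivation:
Op 1: best P0=- P1=NH1
Op 2: best P0=- P1=NH3
Op 3: best P0=- P1=NH3
Op 4: best P0=NH0 P1=NH3
Op 5: best P0=NH1 P1=NH3
Op 6: best P0=NH1 P1=NH3
Op 7: best P0=NH0 P1=NH3
Op 8: best P0=NH0 P1=NH3
Op 9: best P0=NH0 P1=NH3
Op 10: best P0=NH0 P1=NH3
Op 11: best P0=NH3 P1=NH3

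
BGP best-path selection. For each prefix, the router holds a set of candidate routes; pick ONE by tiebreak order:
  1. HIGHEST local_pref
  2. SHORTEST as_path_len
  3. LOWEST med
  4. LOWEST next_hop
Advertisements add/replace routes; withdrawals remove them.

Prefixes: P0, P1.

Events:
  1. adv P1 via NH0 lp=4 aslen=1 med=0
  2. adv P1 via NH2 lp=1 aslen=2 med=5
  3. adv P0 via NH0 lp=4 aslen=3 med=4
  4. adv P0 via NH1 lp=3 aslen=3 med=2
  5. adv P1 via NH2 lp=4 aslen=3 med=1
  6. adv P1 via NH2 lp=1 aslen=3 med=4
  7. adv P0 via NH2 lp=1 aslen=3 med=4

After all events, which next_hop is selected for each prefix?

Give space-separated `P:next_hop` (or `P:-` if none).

Op 1: best P0=- P1=NH0
Op 2: best P0=- P1=NH0
Op 3: best P0=NH0 P1=NH0
Op 4: best P0=NH0 P1=NH0
Op 5: best P0=NH0 P1=NH0
Op 6: best P0=NH0 P1=NH0
Op 7: best P0=NH0 P1=NH0

Answer: P0:NH0 P1:NH0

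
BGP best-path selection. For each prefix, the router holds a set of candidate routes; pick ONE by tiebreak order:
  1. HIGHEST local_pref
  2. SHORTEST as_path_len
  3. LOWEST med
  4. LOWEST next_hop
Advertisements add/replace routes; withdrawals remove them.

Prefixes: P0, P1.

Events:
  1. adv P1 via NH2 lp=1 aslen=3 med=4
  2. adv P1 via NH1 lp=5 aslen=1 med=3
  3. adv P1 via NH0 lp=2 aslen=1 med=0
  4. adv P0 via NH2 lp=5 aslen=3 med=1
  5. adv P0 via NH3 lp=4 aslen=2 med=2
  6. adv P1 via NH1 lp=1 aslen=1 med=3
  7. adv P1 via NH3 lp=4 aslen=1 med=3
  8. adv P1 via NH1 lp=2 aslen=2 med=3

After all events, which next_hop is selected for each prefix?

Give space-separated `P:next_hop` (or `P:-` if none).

Answer: P0:NH2 P1:NH3

Derivation:
Op 1: best P0=- P1=NH2
Op 2: best P0=- P1=NH1
Op 3: best P0=- P1=NH1
Op 4: best P0=NH2 P1=NH1
Op 5: best P0=NH2 P1=NH1
Op 6: best P0=NH2 P1=NH0
Op 7: best P0=NH2 P1=NH3
Op 8: best P0=NH2 P1=NH3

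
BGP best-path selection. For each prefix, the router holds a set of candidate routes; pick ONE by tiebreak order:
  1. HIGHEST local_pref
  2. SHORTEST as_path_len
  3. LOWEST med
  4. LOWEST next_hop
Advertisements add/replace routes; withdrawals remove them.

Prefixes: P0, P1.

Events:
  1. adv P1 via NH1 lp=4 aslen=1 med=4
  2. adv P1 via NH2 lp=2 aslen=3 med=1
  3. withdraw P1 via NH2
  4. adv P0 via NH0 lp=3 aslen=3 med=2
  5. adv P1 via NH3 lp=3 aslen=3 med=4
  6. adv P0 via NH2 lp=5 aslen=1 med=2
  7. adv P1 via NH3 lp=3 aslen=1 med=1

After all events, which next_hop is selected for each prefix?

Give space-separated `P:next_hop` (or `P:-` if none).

Op 1: best P0=- P1=NH1
Op 2: best P0=- P1=NH1
Op 3: best P0=- P1=NH1
Op 4: best P0=NH0 P1=NH1
Op 5: best P0=NH0 P1=NH1
Op 6: best P0=NH2 P1=NH1
Op 7: best P0=NH2 P1=NH1

Answer: P0:NH2 P1:NH1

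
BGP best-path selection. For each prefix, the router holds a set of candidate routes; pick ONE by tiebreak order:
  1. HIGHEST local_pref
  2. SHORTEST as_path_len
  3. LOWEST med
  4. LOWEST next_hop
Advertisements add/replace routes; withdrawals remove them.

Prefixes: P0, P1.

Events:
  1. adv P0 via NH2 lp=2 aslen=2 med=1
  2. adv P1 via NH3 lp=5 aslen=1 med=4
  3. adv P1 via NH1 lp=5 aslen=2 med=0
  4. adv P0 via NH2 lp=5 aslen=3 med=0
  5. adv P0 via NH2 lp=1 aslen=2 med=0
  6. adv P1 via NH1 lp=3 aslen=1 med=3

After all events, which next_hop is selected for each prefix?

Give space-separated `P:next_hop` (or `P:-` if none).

Answer: P0:NH2 P1:NH3

Derivation:
Op 1: best P0=NH2 P1=-
Op 2: best P0=NH2 P1=NH3
Op 3: best P0=NH2 P1=NH3
Op 4: best P0=NH2 P1=NH3
Op 5: best P0=NH2 P1=NH3
Op 6: best P0=NH2 P1=NH3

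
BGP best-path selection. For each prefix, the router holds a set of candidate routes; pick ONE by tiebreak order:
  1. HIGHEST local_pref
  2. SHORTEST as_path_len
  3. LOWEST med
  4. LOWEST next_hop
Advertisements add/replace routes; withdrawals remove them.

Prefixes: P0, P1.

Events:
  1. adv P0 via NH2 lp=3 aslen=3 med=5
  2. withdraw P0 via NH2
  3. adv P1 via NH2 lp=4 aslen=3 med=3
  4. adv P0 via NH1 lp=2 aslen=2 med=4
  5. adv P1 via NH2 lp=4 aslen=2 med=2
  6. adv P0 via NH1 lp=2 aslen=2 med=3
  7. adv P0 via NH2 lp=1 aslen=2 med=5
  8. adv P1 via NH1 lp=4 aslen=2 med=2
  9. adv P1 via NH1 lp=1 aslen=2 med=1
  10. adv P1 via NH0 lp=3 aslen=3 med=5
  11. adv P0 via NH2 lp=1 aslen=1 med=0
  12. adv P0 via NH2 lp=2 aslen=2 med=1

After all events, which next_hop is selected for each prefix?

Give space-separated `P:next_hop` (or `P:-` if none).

Op 1: best P0=NH2 P1=-
Op 2: best P0=- P1=-
Op 3: best P0=- P1=NH2
Op 4: best P0=NH1 P1=NH2
Op 5: best P0=NH1 P1=NH2
Op 6: best P0=NH1 P1=NH2
Op 7: best P0=NH1 P1=NH2
Op 8: best P0=NH1 P1=NH1
Op 9: best P0=NH1 P1=NH2
Op 10: best P0=NH1 P1=NH2
Op 11: best P0=NH1 P1=NH2
Op 12: best P0=NH2 P1=NH2

Answer: P0:NH2 P1:NH2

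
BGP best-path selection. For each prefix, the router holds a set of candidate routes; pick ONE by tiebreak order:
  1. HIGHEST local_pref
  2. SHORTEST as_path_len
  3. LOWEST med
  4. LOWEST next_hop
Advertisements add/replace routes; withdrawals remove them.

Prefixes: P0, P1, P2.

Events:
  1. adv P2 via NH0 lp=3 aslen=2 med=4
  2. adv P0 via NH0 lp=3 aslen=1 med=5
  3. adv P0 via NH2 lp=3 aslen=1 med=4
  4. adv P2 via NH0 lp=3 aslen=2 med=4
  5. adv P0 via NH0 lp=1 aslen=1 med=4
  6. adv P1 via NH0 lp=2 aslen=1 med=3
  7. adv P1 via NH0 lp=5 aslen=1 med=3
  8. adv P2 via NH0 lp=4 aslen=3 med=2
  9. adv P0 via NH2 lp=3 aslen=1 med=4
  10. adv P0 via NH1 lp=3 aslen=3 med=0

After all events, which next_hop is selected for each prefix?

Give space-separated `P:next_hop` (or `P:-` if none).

Answer: P0:NH2 P1:NH0 P2:NH0

Derivation:
Op 1: best P0=- P1=- P2=NH0
Op 2: best P0=NH0 P1=- P2=NH0
Op 3: best P0=NH2 P1=- P2=NH0
Op 4: best P0=NH2 P1=- P2=NH0
Op 5: best P0=NH2 P1=- P2=NH0
Op 6: best P0=NH2 P1=NH0 P2=NH0
Op 7: best P0=NH2 P1=NH0 P2=NH0
Op 8: best P0=NH2 P1=NH0 P2=NH0
Op 9: best P0=NH2 P1=NH0 P2=NH0
Op 10: best P0=NH2 P1=NH0 P2=NH0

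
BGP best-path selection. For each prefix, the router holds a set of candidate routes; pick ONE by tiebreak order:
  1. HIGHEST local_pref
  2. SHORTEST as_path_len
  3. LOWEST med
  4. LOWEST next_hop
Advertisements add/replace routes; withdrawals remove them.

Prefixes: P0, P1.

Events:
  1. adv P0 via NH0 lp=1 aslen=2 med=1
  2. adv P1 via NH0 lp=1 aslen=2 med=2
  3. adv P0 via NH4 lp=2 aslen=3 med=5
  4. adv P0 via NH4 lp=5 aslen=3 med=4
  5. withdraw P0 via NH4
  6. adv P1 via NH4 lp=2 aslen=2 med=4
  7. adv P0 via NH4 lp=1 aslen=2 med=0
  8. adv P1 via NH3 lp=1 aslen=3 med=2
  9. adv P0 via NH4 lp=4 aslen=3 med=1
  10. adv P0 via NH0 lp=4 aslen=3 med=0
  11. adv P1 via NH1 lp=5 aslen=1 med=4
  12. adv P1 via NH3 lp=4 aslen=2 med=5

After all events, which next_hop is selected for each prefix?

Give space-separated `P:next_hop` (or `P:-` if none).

Op 1: best P0=NH0 P1=-
Op 2: best P0=NH0 P1=NH0
Op 3: best P0=NH4 P1=NH0
Op 4: best P0=NH4 P1=NH0
Op 5: best P0=NH0 P1=NH0
Op 6: best P0=NH0 P1=NH4
Op 7: best P0=NH4 P1=NH4
Op 8: best P0=NH4 P1=NH4
Op 9: best P0=NH4 P1=NH4
Op 10: best P0=NH0 P1=NH4
Op 11: best P0=NH0 P1=NH1
Op 12: best P0=NH0 P1=NH1

Answer: P0:NH0 P1:NH1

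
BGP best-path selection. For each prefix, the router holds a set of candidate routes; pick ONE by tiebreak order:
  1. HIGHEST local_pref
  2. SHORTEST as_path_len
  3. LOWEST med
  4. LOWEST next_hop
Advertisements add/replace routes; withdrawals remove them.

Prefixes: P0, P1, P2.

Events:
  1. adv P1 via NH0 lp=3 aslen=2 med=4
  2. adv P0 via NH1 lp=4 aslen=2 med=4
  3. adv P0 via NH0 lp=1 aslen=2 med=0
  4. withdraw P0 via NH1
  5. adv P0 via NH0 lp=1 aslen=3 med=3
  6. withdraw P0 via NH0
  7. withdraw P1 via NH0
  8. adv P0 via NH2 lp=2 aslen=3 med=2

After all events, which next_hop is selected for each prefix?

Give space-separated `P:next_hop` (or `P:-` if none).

Answer: P0:NH2 P1:- P2:-

Derivation:
Op 1: best P0=- P1=NH0 P2=-
Op 2: best P0=NH1 P1=NH0 P2=-
Op 3: best P0=NH1 P1=NH0 P2=-
Op 4: best P0=NH0 P1=NH0 P2=-
Op 5: best P0=NH0 P1=NH0 P2=-
Op 6: best P0=- P1=NH0 P2=-
Op 7: best P0=- P1=- P2=-
Op 8: best P0=NH2 P1=- P2=-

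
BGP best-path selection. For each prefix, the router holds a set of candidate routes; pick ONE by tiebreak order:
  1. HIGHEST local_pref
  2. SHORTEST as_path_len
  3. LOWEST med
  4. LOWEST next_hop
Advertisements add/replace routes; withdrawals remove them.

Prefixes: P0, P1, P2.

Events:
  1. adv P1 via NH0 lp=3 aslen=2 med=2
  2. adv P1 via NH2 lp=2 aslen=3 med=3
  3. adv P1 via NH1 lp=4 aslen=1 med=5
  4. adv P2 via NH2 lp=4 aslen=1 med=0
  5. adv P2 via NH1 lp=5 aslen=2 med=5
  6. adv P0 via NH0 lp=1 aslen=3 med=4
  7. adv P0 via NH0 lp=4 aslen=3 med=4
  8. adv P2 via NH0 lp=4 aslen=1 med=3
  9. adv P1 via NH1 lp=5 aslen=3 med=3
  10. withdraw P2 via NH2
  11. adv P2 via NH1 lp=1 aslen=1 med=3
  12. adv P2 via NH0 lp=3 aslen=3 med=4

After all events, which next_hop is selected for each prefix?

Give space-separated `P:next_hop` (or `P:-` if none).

Answer: P0:NH0 P1:NH1 P2:NH0

Derivation:
Op 1: best P0=- P1=NH0 P2=-
Op 2: best P0=- P1=NH0 P2=-
Op 3: best P0=- P1=NH1 P2=-
Op 4: best P0=- P1=NH1 P2=NH2
Op 5: best P0=- P1=NH1 P2=NH1
Op 6: best P0=NH0 P1=NH1 P2=NH1
Op 7: best P0=NH0 P1=NH1 P2=NH1
Op 8: best P0=NH0 P1=NH1 P2=NH1
Op 9: best P0=NH0 P1=NH1 P2=NH1
Op 10: best P0=NH0 P1=NH1 P2=NH1
Op 11: best P0=NH0 P1=NH1 P2=NH0
Op 12: best P0=NH0 P1=NH1 P2=NH0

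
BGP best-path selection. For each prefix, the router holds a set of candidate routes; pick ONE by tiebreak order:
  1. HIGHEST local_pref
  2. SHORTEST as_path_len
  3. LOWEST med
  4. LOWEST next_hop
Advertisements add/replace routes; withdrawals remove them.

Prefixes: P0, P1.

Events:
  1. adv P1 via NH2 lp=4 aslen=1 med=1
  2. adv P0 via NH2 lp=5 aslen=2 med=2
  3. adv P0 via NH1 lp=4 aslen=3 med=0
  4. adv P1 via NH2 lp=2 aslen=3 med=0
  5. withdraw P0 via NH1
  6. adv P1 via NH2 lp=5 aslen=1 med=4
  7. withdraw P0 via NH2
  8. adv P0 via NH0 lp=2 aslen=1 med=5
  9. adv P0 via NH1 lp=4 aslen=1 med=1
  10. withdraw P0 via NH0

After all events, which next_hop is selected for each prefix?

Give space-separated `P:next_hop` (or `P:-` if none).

Op 1: best P0=- P1=NH2
Op 2: best P0=NH2 P1=NH2
Op 3: best P0=NH2 P1=NH2
Op 4: best P0=NH2 P1=NH2
Op 5: best P0=NH2 P1=NH2
Op 6: best P0=NH2 P1=NH2
Op 7: best P0=- P1=NH2
Op 8: best P0=NH0 P1=NH2
Op 9: best P0=NH1 P1=NH2
Op 10: best P0=NH1 P1=NH2

Answer: P0:NH1 P1:NH2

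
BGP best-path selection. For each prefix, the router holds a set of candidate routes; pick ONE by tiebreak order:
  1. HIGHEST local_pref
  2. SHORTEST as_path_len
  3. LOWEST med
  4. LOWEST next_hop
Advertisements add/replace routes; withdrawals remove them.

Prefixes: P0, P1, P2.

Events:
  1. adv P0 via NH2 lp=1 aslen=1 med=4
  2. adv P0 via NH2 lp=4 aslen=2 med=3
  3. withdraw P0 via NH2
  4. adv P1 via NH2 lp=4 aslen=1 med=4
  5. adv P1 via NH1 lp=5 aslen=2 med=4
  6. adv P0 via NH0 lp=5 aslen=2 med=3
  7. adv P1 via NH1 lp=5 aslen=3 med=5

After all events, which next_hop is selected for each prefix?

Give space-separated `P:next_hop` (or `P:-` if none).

Op 1: best P0=NH2 P1=- P2=-
Op 2: best P0=NH2 P1=- P2=-
Op 3: best P0=- P1=- P2=-
Op 4: best P0=- P1=NH2 P2=-
Op 5: best P0=- P1=NH1 P2=-
Op 6: best P0=NH0 P1=NH1 P2=-
Op 7: best P0=NH0 P1=NH1 P2=-

Answer: P0:NH0 P1:NH1 P2:-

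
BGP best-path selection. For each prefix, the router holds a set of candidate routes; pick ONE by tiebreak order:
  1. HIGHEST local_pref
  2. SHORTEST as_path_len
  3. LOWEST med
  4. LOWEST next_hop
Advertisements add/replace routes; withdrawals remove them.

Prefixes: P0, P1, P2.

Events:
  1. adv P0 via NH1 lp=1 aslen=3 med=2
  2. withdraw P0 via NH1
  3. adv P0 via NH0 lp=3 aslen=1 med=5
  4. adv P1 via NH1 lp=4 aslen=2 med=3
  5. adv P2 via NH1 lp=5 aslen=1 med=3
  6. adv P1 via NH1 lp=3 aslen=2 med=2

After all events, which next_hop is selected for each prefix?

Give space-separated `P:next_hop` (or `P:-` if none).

Answer: P0:NH0 P1:NH1 P2:NH1

Derivation:
Op 1: best P0=NH1 P1=- P2=-
Op 2: best P0=- P1=- P2=-
Op 3: best P0=NH0 P1=- P2=-
Op 4: best P0=NH0 P1=NH1 P2=-
Op 5: best P0=NH0 P1=NH1 P2=NH1
Op 6: best P0=NH0 P1=NH1 P2=NH1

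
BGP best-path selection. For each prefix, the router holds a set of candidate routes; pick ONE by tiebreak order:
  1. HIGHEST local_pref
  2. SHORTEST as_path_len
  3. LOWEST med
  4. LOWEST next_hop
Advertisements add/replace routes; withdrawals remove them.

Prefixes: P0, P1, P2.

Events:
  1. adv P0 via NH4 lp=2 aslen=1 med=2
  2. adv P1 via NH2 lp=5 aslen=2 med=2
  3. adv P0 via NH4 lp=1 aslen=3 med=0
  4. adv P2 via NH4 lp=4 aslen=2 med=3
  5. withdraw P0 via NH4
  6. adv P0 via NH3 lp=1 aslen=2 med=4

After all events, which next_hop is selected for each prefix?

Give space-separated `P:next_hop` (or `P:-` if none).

Answer: P0:NH3 P1:NH2 P2:NH4

Derivation:
Op 1: best P0=NH4 P1=- P2=-
Op 2: best P0=NH4 P1=NH2 P2=-
Op 3: best P0=NH4 P1=NH2 P2=-
Op 4: best P0=NH4 P1=NH2 P2=NH4
Op 5: best P0=- P1=NH2 P2=NH4
Op 6: best P0=NH3 P1=NH2 P2=NH4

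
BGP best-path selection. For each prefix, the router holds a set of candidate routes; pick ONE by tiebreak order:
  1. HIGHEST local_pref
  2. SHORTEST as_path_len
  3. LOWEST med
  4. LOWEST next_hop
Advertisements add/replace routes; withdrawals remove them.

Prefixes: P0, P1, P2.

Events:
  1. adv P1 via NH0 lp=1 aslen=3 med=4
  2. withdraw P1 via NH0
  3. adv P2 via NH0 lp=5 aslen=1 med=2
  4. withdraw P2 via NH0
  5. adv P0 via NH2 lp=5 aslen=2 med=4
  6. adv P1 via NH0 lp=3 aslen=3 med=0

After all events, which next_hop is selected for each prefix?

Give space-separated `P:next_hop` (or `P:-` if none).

Answer: P0:NH2 P1:NH0 P2:-

Derivation:
Op 1: best P0=- P1=NH0 P2=-
Op 2: best P0=- P1=- P2=-
Op 3: best P0=- P1=- P2=NH0
Op 4: best P0=- P1=- P2=-
Op 5: best P0=NH2 P1=- P2=-
Op 6: best P0=NH2 P1=NH0 P2=-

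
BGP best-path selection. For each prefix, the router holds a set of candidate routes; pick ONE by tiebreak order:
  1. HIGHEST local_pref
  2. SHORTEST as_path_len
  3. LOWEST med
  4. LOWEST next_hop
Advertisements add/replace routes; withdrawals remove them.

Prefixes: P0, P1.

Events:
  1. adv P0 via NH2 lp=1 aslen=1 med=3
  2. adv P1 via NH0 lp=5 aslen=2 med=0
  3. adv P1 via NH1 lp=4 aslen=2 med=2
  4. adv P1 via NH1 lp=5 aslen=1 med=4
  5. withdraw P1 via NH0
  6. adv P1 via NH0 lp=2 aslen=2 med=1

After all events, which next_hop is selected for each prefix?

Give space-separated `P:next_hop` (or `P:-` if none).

Answer: P0:NH2 P1:NH1

Derivation:
Op 1: best P0=NH2 P1=-
Op 2: best P0=NH2 P1=NH0
Op 3: best P0=NH2 P1=NH0
Op 4: best P0=NH2 P1=NH1
Op 5: best P0=NH2 P1=NH1
Op 6: best P0=NH2 P1=NH1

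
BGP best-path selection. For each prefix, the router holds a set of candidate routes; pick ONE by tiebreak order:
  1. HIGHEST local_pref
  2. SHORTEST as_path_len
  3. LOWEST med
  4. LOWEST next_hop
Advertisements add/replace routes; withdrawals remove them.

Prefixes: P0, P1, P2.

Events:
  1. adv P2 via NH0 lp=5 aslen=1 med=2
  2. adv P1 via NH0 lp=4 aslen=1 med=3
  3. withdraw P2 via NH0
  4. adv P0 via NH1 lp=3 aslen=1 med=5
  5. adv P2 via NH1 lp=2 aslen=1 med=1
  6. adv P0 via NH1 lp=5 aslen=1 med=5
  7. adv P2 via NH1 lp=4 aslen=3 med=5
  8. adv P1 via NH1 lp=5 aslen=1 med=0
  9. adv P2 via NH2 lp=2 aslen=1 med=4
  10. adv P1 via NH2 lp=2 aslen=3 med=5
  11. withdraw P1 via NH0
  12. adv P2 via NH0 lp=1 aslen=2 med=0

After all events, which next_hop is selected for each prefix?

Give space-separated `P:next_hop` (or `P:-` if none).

Answer: P0:NH1 P1:NH1 P2:NH1

Derivation:
Op 1: best P0=- P1=- P2=NH0
Op 2: best P0=- P1=NH0 P2=NH0
Op 3: best P0=- P1=NH0 P2=-
Op 4: best P0=NH1 P1=NH0 P2=-
Op 5: best P0=NH1 P1=NH0 P2=NH1
Op 6: best P0=NH1 P1=NH0 P2=NH1
Op 7: best P0=NH1 P1=NH0 P2=NH1
Op 8: best P0=NH1 P1=NH1 P2=NH1
Op 9: best P0=NH1 P1=NH1 P2=NH1
Op 10: best P0=NH1 P1=NH1 P2=NH1
Op 11: best P0=NH1 P1=NH1 P2=NH1
Op 12: best P0=NH1 P1=NH1 P2=NH1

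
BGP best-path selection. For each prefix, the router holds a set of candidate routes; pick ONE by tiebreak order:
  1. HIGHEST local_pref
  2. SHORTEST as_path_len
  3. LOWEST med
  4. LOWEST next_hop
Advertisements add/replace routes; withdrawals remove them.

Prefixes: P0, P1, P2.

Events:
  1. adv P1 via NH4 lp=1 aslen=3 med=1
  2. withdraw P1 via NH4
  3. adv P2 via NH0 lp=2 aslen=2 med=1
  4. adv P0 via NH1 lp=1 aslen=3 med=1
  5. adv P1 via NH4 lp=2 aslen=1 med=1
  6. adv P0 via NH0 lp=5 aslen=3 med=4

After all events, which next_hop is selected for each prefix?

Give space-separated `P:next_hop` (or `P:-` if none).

Op 1: best P0=- P1=NH4 P2=-
Op 2: best P0=- P1=- P2=-
Op 3: best P0=- P1=- P2=NH0
Op 4: best P0=NH1 P1=- P2=NH0
Op 5: best P0=NH1 P1=NH4 P2=NH0
Op 6: best P0=NH0 P1=NH4 P2=NH0

Answer: P0:NH0 P1:NH4 P2:NH0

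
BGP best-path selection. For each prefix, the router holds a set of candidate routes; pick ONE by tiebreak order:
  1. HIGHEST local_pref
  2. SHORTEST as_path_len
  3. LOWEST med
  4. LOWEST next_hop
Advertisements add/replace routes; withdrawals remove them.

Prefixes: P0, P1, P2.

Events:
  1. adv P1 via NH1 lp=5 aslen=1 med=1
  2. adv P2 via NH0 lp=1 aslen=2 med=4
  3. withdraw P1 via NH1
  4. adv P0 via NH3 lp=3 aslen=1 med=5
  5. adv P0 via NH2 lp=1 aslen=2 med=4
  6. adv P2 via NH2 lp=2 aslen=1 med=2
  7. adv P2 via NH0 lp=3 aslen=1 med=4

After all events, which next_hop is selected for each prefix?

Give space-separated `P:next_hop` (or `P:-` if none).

Answer: P0:NH3 P1:- P2:NH0

Derivation:
Op 1: best P0=- P1=NH1 P2=-
Op 2: best P0=- P1=NH1 P2=NH0
Op 3: best P0=- P1=- P2=NH0
Op 4: best P0=NH3 P1=- P2=NH0
Op 5: best P0=NH3 P1=- P2=NH0
Op 6: best P0=NH3 P1=- P2=NH2
Op 7: best P0=NH3 P1=- P2=NH0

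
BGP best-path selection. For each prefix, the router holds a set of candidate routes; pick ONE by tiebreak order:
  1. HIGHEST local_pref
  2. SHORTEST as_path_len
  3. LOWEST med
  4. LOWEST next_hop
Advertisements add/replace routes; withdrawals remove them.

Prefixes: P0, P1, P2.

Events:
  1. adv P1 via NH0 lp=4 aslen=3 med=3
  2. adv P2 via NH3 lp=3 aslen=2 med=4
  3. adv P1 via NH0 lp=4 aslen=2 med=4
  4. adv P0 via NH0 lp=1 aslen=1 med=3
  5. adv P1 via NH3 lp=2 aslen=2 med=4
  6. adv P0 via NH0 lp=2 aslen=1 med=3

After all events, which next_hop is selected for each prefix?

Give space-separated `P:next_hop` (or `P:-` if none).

Answer: P0:NH0 P1:NH0 P2:NH3

Derivation:
Op 1: best P0=- P1=NH0 P2=-
Op 2: best P0=- P1=NH0 P2=NH3
Op 3: best P0=- P1=NH0 P2=NH3
Op 4: best P0=NH0 P1=NH0 P2=NH3
Op 5: best P0=NH0 P1=NH0 P2=NH3
Op 6: best P0=NH0 P1=NH0 P2=NH3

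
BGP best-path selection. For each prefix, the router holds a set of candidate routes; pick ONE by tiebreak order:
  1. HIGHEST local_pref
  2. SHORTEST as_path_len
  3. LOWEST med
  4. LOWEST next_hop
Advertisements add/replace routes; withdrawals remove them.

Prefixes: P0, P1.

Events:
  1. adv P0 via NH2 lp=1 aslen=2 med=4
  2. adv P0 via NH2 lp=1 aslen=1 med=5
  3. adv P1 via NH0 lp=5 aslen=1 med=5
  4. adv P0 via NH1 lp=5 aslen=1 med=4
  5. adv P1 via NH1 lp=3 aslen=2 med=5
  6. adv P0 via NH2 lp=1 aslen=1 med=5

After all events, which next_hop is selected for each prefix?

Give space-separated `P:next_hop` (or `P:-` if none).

Op 1: best P0=NH2 P1=-
Op 2: best P0=NH2 P1=-
Op 3: best P0=NH2 P1=NH0
Op 4: best P0=NH1 P1=NH0
Op 5: best P0=NH1 P1=NH0
Op 6: best P0=NH1 P1=NH0

Answer: P0:NH1 P1:NH0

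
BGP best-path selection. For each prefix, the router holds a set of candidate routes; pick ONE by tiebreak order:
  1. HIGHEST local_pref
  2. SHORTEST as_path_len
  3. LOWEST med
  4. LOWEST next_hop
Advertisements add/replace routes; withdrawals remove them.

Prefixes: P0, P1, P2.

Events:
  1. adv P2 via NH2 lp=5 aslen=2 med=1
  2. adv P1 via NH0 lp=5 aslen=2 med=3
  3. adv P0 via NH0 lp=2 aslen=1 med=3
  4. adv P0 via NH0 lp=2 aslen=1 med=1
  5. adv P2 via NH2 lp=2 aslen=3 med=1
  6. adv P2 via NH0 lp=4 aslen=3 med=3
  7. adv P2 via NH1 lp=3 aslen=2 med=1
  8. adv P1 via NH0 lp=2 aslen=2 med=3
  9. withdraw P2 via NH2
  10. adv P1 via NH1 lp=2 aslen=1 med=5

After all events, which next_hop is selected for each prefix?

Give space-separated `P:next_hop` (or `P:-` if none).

Op 1: best P0=- P1=- P2=NH2
Op 2: best P0=- P1=NH0 P2=NH2
Op 3: best P0=NH0 P1=NH0 P2=NH2
Op 4: best P0=NH0 P1=NH0 P2=NH2
Op 5: best P0=NH0 P1=NH0 P2=NH2
Op 6: best P0=NH0 P1=NH0 P2=NH0
Op 7: best P0=NH0 P1=NH0 P2=NH0
Op 8: best P0=NH0 P1=NH0 P2=NH0
Op 9: best P0=NH0 P1=NH0 P2=NH0
Op 10: best P0=NH0 P1=NH1 P2=NH0

Answer: P0:NH0 P1:NH1 P2:NH0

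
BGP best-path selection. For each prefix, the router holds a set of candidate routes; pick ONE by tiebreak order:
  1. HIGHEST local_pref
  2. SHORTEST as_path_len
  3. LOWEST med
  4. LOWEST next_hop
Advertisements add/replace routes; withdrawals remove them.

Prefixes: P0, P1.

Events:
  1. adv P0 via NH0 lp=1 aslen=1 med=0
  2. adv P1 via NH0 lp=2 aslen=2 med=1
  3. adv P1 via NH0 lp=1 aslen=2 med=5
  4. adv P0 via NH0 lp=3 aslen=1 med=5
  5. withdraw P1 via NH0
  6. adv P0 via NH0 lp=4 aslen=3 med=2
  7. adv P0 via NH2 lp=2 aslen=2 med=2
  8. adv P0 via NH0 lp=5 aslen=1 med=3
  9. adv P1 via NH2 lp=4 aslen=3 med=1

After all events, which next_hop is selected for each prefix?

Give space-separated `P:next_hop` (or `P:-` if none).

Answer: P0:NH0 P1:NH2

Derivation:
Op 1: best P0=NH0 P1=-
Op 2: best P0=NH0 P1=NH0
Op 3: best P0=NH0 P1=NH0
Op 4: best P0=NH0 P1=NH0
Op 5: best P0=NH0 P1=-
Op 6: best P0=NH0 P1=-
Op 7: best P0=NH0 P1=-
Op 8: best P0=NH0 P1=-
Op 9: best P0=NH0 P1=NH2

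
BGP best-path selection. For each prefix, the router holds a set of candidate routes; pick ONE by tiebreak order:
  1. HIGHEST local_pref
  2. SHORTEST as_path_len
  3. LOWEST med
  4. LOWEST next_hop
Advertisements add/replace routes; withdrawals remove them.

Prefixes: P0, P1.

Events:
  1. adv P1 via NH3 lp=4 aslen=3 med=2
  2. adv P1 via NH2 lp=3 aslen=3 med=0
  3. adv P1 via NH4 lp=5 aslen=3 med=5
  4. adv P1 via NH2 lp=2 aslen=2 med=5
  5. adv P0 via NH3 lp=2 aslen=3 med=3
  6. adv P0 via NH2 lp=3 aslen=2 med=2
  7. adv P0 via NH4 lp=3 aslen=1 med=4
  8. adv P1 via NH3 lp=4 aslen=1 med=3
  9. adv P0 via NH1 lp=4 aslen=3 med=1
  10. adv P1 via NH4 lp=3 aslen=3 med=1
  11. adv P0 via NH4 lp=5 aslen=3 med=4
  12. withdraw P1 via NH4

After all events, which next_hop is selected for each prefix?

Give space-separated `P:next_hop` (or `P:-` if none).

Op 1: best P0=- P1=NH3
Op 2: best P0=- P1=NH3
Op 3: best P0=- P1=NH4
Op 4: best P0=- P1=NH4
Op 5: best P0=NH3 P1=NH4
Op 6: best P0=NH2 P1=NH4
Op 7: best P0=NH4 P1=NH4
Op 8: best P0=NH4 P1=NH4
Op 9: best P0=NH1 P1=NH4
Op 10: best P0=NH1 P1=NH3
Op 11: best P0=NH4 P1=NH3
Op 12: best P0=NH4 P1=NH3

Answer: P0:NH4 P1:NH3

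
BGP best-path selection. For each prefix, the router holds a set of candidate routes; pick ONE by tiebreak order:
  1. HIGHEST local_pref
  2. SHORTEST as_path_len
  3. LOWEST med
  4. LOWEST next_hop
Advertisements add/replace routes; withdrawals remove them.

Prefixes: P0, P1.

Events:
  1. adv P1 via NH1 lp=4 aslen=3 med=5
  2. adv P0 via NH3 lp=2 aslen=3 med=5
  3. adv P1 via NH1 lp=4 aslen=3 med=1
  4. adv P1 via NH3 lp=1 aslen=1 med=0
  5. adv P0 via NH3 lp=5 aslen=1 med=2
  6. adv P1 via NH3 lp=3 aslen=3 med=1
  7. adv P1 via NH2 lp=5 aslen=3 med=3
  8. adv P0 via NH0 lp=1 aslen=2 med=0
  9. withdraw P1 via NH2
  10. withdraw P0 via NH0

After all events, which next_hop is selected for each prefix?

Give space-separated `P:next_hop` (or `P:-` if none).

Op 1: best P0=- P1=NH1
Op 2: best P0=NH3 P1=NH1
Op 3: best P0=NH3 P1=NH1
Op 4: best P0=NH3 P1=NH1
Op 5: best P0=NH3 P1=NH1
Op 6: best P0=NH3 P1=NH1
Op 7: best P0=NH3 P1=NH2
Op 8: best P0=NH3 P1=NH2
Op 9: best P0=NH3 P1=NH1
Op 10: best P0=NH3 P1=NH1

Answer: P0:NH3 P1:NH1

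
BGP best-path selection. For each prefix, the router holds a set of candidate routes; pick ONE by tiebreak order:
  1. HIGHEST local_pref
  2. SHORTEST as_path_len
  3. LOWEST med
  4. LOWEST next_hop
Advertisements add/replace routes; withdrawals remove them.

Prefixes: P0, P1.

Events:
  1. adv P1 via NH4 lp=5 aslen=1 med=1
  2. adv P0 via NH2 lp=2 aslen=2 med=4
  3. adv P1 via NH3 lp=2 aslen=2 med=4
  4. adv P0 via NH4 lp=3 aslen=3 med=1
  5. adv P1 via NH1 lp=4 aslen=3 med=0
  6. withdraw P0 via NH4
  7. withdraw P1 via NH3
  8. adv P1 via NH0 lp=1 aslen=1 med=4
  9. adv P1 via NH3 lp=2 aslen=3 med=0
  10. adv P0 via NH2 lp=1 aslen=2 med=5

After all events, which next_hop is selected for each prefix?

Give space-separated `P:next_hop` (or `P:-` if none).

Op 1: best P0=- P1=NH4
Op 2: best P0=NH2 P1=NH4
Op 3: best P0=NH2 P1=NH4
Op 4: best P0=NH4 P1=NH4
Op 5: best P0=NH4 P1=NH4
Op 6: best P0=NH2 P1=NH4
Op 7: best P0=NH2 P1=NH4
Op 8: best P0=NH2 P1=NH4
Op 9: best P0=NH2 P1=NH4
Op 10: best P0=NH2 P1=NH4

Answer: P0:NH2 P1:NH4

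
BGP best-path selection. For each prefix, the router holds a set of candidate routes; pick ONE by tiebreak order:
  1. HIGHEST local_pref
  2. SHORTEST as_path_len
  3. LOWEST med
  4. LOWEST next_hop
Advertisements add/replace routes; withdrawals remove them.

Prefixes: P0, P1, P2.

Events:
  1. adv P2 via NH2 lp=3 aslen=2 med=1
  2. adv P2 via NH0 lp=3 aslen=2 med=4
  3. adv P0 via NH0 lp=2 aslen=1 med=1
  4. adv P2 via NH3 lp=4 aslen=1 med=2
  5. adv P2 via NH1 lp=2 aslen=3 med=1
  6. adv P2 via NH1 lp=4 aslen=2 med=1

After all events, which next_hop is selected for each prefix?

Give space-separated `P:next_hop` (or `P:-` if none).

Op 1: best P0=- P1=- P2=NH2
Op 2: best P0=- P1=- P2=NH2
Op 3: best P0=NH0 P1=- P2=NH2
Op 4: best P0=NH0 P1=- P2=NH3
Op 5: best P0=NH0 P1=- P2=NH3
Op 6: best P0=NH0 P1=- P2=NH3

Answer: P0:NH0 P1:- P2:NH3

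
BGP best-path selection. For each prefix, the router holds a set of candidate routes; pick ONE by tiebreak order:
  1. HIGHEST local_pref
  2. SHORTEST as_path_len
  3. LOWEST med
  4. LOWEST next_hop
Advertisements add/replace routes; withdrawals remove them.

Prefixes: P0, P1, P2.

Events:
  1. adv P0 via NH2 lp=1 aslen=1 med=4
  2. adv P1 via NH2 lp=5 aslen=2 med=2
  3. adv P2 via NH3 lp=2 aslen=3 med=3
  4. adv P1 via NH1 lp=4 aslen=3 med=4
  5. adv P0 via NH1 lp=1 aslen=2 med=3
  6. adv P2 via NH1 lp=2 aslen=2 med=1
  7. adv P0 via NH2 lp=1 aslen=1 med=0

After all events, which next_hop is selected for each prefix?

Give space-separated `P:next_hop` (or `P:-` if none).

Op 1: best P0=NH2 P1=- P2=-
Op 2: best P0=NH2 P1=NH2 P2=-
Op 3: best P0=NH2 P1=NH2 P2=NH3
Op 4: best P0=NH2 P1=NH2 P2=NH3
Op 5: best P0=NH2 P1=NH2 P2=NH3
Op 6: best P0=NH2 P1=NH2 P2=NH1
Op 7: best P0=NH2 P1=NH2 P2=NH1

Answer: P0:NH2 P1:NH2 P2:NH1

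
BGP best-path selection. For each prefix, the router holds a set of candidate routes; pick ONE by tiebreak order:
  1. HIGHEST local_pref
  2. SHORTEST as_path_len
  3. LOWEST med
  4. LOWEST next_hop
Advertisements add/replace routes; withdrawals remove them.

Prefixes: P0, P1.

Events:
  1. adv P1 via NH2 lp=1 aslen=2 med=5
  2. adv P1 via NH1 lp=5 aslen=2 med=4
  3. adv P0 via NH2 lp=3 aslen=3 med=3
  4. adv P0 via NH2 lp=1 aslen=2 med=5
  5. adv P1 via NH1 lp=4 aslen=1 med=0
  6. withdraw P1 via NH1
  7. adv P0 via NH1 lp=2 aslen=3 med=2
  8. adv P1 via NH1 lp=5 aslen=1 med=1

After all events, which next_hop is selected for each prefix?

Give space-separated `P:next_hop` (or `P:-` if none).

Answer: P0:NH1 P1:NH1

Derivation:
Op 1: best P0=- P1=NH2
Op 2: best P0=- P1=NH1
Op 3: best P0=NH2 P1=NH1
Op 4: best P0=NH2 P1=NH1
Op 5: best P0=NH2 P1=NH1
Op 6: best P0=NH2 P1=NH2
Op 7: best P0=NH1 P1=NH2
Op 8: best P0=NH1 P1=NH1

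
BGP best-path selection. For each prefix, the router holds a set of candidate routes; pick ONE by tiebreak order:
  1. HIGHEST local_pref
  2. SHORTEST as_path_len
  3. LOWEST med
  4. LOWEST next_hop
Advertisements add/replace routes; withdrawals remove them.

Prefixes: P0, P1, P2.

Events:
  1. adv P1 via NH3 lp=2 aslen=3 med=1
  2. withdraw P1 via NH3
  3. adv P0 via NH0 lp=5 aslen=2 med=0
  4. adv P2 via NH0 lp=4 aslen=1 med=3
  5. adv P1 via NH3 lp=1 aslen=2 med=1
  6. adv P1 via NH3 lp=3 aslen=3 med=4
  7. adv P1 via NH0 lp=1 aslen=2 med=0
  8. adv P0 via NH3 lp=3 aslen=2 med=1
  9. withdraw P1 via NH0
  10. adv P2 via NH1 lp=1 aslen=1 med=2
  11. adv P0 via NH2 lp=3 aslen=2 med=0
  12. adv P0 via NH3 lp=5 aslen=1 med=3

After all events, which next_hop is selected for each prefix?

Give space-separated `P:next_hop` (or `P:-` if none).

Op 1: best P0=- P1=NH3 P2=-
Op 2: best P0=- P1=- P2=-
Op 3: best P0=NH0 P1=- P2=-
Op 4: best P0=NH0 P1=- P2=NH0
Op 5: best P0=NH0 P1=NH3 P2=NH0
Op 6: best P0=NH0 P1=NH3 P2=NH0
Op 7: best P0=NH0 P1=NH3 P2=NH0
Op 8: best P0=NH0 P1=NH3 P2=NH0
Op 9: best P0=NH0 P1=NH3 P2=NH0
Op 10: best P0=NH0 P1=NH3 P2=NH0
Op 11: best P0=NH0 P1=NH3 P2=NH0
Op 12: best P0=NH3 P1=NH3 P2=NH0

Answer: P0:NH3 P1:NH3 P2:NH0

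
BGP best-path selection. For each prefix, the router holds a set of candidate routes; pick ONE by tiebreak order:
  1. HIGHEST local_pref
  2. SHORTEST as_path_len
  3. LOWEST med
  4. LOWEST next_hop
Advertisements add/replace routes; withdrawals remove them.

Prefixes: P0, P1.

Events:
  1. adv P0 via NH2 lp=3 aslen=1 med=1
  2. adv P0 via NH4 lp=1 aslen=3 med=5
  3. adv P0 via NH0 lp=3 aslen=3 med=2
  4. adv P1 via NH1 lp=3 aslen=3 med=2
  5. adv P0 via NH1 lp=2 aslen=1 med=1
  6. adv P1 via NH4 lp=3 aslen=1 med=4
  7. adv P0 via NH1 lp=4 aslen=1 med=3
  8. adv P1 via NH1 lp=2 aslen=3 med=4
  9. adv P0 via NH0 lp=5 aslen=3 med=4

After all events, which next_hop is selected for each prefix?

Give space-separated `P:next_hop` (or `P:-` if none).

Answer: P0:NH0 P1:NH4

Derivation:
Op 1: best P0=NH2 P1=-
Op 2: best P0=NH2 P1=-
Op 3: best P0=NH2 P1=-
Op 4: best P0=NH2 P1=NH1
Op 5: best P0=NH2 P1=NH1
Op 6: best P0=NH2 P1=NH4
Op 7: best P0=NH1 P1=NH4
Op 8: best P0=NH1 P1=NH4
Op 9: best P0=NH0 P1=NH4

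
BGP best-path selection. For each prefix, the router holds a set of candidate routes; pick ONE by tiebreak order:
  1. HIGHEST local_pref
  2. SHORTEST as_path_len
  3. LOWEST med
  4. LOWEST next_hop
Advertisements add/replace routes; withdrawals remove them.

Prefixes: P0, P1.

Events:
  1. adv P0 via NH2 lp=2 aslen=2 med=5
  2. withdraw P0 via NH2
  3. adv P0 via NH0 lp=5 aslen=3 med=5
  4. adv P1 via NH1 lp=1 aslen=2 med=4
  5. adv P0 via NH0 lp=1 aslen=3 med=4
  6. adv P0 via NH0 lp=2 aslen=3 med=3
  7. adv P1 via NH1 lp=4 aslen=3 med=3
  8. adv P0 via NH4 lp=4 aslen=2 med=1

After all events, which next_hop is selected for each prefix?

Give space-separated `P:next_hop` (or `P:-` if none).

Answer: P0:NH4 P1:NH1

Derivation:
Op 1: best P0=NH2 P1=-
Op 2: best P0=- P1=-
Op 3: best P0=NH0 P1=-
Op 4: best P0=NH0 P1=NH1
Op 5: best P0=NH0 P1=NH1
Op 6: best P0=NH0 P1=NH1
Op 7: best P0=NH0 P1=NH1
Op 8: best P0=NH4 P1=NH1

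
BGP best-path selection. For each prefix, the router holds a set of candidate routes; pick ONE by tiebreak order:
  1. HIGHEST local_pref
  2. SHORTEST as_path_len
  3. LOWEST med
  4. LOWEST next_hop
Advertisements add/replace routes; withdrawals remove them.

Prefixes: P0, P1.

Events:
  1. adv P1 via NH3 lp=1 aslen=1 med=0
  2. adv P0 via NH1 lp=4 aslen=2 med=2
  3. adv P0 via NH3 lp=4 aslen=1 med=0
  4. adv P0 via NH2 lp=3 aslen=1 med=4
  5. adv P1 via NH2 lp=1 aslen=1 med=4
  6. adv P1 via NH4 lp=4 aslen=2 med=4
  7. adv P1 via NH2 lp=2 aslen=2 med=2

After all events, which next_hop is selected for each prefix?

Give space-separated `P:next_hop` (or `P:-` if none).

Op 1: best P0=- P1=NH3
Op 2: best P0=NH1 P1=NH3
Op 3: best P0=NH3 P1=NH3
Op 4: best P0=NH3 P1=NH3
Op 5: best P0=NH3 P1=NH3
Op 6: best P0=NH3 P1=NH4
Op 7: best P0=NH3 P1=NH4

Answer: P0:NH3 P1:NH4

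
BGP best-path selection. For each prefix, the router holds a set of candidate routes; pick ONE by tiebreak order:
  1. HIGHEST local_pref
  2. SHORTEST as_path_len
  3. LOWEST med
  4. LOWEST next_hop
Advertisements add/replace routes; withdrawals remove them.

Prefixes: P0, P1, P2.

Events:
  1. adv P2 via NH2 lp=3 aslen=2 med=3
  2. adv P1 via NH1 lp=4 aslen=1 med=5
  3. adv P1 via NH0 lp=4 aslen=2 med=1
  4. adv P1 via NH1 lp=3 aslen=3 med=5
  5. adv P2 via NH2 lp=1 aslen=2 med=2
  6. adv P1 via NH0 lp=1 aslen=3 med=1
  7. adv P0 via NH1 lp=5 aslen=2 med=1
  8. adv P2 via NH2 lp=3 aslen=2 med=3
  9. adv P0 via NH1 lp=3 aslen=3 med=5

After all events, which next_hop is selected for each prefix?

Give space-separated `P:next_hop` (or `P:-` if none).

Op 1: best P0=- P1=- P2=NH2
Op 2: best P0=- P1=NH1 P2=NH2
Op 3: best P0=- P1=NH1 P2=NH2
Op 4: best P0=- P1=NH0 P2=NH2
Op 5: best P0=- P1=NH0 P2=NH2
Op 6: best P0=- P1=NH1 P2=NH2
Op 7: best P0=NH1 P1=NH1 P2=NH2
Op 8: best P0=NH1 P1=NH1 P2=NH2
Op 9: best P0=NH1 P1=NH1 P2=NH2

Answer: P0:NH1 P1:NH1 P2:NH2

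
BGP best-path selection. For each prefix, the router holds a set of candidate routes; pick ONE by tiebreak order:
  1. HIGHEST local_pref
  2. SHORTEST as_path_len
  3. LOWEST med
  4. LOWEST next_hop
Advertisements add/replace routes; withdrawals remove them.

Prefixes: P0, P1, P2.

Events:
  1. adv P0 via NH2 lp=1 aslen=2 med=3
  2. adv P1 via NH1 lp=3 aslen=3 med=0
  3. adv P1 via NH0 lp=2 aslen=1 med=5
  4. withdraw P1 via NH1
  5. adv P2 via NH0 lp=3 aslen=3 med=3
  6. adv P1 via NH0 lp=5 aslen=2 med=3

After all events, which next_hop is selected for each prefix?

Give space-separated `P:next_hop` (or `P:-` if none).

Op 1: best P0=NH2 P1=- P2=-
Op 2: best P0=NH2 P1=NH1 P2=-
Op 3: best P0=NH2 P1=NH1 P2=-
Op 4: best P0=NH2 P1=NH0 P2=-
Op 5: best P0=NH2 P1=NH0 P2=NH0
Op 6: best P0=NH2 P1=NH0 P2=NH0

Answer: P0:NH2 P1:NH0 P2:NH0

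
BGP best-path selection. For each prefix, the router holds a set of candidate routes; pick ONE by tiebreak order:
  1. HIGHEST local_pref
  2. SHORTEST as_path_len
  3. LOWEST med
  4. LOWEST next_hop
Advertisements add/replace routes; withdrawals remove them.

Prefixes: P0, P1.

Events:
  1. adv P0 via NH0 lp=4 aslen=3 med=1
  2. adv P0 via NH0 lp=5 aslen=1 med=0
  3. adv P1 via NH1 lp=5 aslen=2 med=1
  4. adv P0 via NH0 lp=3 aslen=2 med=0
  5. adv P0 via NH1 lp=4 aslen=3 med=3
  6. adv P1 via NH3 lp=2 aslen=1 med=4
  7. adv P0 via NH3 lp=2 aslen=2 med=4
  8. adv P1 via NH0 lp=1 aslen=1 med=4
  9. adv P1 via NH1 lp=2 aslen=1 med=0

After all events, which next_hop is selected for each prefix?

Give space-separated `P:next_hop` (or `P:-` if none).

Answer: P0:NH1 P1:NH1

Derivation:
Op 1: best P0=NH0 P1=-
Op 2: best P0=NH0 P1=-
Op 3: best P0=NH0 P1=NH1
Op 4: best P0=NH0 P1=NH1
Op 5: best P0=NH1 P1=NH1
Op 6: best P0=NH1 P1=NH1
Op 7: best P0=NH1 P1=NH1
Op 8: best P0=NH1 P1=NH1
Op 9: best P0=NH1 P1=NH1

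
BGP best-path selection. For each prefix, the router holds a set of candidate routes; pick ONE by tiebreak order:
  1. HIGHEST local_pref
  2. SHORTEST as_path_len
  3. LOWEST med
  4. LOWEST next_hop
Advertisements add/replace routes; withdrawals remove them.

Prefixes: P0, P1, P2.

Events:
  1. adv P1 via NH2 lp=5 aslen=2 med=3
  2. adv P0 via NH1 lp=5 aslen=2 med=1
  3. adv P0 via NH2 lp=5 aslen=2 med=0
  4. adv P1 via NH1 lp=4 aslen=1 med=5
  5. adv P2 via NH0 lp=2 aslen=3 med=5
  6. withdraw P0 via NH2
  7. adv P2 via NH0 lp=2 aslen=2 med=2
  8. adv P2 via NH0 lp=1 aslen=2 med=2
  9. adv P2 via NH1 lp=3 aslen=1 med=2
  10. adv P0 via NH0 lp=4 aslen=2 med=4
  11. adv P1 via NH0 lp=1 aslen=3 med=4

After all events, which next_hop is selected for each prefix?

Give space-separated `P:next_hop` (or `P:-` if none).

Answer: P0:NH1 P1:NH2 P2:NH1

Derivation:
Op 1: best P0=- P1=NH2 P2=-
Op 2: best P0=NH1 P1=NH2 P2=-
Op 3: best P0=NH2 P1=NH2 P2=-
Op 4: best P0=NH2 P1=NH2 P2=-
Op 5: best P0=NH2 P1=NH2 P2=NH0
Op 6: best P0=NH1 P1=NH2 P2=NH0
Op 7: best P0=NH1 P1=NH2 P2=NH0
Op 8: best P0=NH1 P1=NH2 P2=NH0
Op 9: best P0=NH1 P1=NH2 P2=NH1
Op 10: best P0=NH1 P1=NH2 P2=NH1
Op 11: best P0=NH1 P1=NH2 P2=NH1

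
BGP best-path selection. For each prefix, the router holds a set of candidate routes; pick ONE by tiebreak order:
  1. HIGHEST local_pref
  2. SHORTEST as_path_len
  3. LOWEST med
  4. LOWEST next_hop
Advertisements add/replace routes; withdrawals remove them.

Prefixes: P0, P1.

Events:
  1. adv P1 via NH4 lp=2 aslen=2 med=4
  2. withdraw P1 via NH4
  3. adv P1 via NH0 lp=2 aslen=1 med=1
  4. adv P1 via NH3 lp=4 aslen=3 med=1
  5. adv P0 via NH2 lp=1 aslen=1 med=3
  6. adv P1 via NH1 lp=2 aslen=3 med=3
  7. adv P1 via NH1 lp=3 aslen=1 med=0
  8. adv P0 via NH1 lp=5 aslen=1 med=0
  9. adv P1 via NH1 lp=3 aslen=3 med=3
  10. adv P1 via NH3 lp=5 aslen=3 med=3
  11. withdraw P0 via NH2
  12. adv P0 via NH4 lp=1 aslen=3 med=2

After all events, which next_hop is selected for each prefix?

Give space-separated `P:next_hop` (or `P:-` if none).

Op 1: best P0=- P1=NH4
Op 2: best P0=- P1=-
Op 3: best P0=- P1=NH0
Op 4: best P0=- P1=NH3
Op 5: best P0=NH2 P1=NH3
Op 6: best P0=NH2 P1=NH3
Op 7: best P0=NH2 P1=NH3
Op 8: best P0=NH1 P1=NH3
Op 9: best P0=NH1 P1=NH3
Op 10: best P0=NH1 P1=NH3
Op 11: best P0=NH1 P1=NH3
Op 12: best P0=NH1 P1=NH3

Answer: P0:NH1 P1:NH3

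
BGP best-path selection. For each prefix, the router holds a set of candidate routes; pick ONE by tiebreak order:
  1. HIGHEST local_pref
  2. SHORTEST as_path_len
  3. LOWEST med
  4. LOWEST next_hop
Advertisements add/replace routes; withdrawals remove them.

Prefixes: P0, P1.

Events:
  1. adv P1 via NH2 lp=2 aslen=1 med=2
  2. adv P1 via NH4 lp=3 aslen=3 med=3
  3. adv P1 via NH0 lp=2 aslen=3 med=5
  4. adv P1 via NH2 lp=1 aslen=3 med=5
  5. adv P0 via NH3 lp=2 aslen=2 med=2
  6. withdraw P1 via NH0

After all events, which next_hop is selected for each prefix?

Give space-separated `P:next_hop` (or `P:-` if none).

Op 1: best P0=- P1=NH2
Op 2: best P0=- P1=NH4
Op 3: best P0=- P1=NH4
Op 4: best P0=- P1=NH4
Op 5: best P0=NH3 P1=NH4
Op 6: best P0=NH3 P1=NH4

Answer: P0:NH3 P1:NH4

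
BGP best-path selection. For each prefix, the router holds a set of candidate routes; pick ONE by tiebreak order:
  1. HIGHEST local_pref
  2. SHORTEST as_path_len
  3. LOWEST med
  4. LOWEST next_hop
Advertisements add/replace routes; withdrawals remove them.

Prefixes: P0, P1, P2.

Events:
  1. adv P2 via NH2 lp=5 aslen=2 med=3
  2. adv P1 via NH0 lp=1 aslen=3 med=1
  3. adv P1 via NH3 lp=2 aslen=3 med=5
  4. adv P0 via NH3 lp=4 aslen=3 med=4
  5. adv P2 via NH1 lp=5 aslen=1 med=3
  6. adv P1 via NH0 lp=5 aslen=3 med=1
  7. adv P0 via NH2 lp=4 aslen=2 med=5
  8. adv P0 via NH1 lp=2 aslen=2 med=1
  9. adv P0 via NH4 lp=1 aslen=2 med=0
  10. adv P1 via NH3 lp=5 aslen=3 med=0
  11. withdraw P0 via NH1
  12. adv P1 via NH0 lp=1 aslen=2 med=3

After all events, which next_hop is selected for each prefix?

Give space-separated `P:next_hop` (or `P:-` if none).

Answer: P0:NH2 P1:NH3 P2:NH1

Derivation:
Op 1: best P0=- P1=- P2=NH2
Op 2: best P0=- P1=NH0 P2=NH2
Op 3: best P0=- P1=NH3 P2=NH2
Op 4: best P0=NH3 P1=NH3 P2=NH2
Op 5: best P0=NH3 P1=NH3 P2=NH1
Op 6: best P0=NH3 P1=NH0 P2=NH1
Op 7: best P0=NH2 P1=NH0 P2=NH1
Op 8: best P0=NH2 P1=NH0 P2=NH1
Op 9: best P0=NH2 P1=NH0 P2=NH1
Op 10: best P0=NH2 P1=NH3 P2=NH1
Op 11: best P0=NH2 P1=NH3 P2=NH1
Op 12: best P0=NH2 P1=NH3 P2=NH1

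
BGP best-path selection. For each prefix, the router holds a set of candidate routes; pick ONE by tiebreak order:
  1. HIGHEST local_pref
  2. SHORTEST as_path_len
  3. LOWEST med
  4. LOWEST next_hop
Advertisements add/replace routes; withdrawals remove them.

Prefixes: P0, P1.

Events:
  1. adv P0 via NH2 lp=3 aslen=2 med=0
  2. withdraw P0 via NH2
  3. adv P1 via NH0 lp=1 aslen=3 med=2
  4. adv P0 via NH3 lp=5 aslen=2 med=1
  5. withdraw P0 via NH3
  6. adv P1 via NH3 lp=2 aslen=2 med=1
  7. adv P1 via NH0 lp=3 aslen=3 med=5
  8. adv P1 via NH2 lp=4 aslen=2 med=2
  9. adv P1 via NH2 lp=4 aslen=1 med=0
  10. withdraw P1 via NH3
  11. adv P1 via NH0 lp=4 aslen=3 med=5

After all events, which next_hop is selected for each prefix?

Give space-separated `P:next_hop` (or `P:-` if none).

Op 1: best P0=NH2 P1=-
Op 2: best P0=- P1=-
Op 3: best P0=- P1=NH0
Op 4: best P0=NH3 P1=NH0
Op 5: best P0=- P1=NH0
Op 6: best P0=- P1=NH3
Op 7: best P0=- P1=NH0
Op 8: best P0=- P1=NH2
Op 9: best P0=- P1=NH2
Op 10: best P0=- P1=NH2
Op 11: best P0=- P1=NH2

Answer: P0:- P1:NH2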